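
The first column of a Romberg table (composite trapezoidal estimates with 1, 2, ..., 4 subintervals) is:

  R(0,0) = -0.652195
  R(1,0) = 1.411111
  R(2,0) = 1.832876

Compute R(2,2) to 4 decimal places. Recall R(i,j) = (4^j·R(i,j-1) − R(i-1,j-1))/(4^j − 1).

1.9651

R(1,1) = (4·1.411111 − (-0.652195)) / 3 = 2.098880
R(2,1) = (4·1.832876 − 1.411111) / 3 = 1.973464
R(2,2) = 1.973464 + (1.973464 − 2.098880)/15 = 1.965103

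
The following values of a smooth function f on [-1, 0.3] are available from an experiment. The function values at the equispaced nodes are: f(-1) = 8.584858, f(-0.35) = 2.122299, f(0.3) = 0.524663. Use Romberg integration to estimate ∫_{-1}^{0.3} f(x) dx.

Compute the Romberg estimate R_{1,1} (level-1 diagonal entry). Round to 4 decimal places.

3.8131

R_{0,0} (trapezoid, 1 panel, h=1.3000): 5.921189
R_{1,0} (trapezoid, 2 panels, h=0.6500): 4.340089
R_{1,1} = 4.340089 + (4.340089 − 5.921189)/3 = 3.813056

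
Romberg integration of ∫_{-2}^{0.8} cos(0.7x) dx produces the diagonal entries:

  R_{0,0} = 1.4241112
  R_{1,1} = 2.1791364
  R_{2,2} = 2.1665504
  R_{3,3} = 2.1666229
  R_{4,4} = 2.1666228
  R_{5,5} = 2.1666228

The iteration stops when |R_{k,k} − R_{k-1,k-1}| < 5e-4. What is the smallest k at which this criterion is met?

k = 3

|R_{1,1} − R_{0,0}| = 0.7550252 ≥ 5e-4
|R_{2,2} − R_{1,1}| = 0.0125860 ≥ 5e-4
|R_{3,3} − R_{2,2}| = 0.0000725 < 5e-4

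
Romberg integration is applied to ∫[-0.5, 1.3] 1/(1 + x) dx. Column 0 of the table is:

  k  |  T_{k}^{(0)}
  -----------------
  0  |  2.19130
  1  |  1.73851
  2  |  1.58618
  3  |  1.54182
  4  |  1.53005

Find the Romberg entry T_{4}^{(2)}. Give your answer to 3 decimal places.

1.526

Richardson extrapolation on the trapezoidal column (denominator 4−1=3):
T_{3}^{(1)} = 1.54182 + (1.54182 − 1.58618)/3 = 1.52703
T_{4}^{(1)} = 1.53005 + (1.53005 − 1.54182)/3 = 1.52613
T_{4}^{(2)} = (16·1.52613 − 1.52703) / 15 = 1.52607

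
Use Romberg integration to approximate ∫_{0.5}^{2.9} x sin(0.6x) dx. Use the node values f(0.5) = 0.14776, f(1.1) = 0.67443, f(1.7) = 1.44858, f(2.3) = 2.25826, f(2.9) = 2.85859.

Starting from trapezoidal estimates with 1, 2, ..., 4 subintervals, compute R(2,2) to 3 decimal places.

R(0,0) (trapezoid, 1 panel, h=2.4000): 3.60762
R(1,0) (trapezoid, 2 panels, h=1.2000): 3.54211
R(2,0) (trapezoid, 4 panels, h=0.6000): 3.53067
R(1,1) = 3.54211 + (3.54211 − 3.60762)/3 = 3.52027
R(2,1) = 3.53067 + (3.53067 − 3.54211)/3 = 3.52686
R(2,2) = 3.52686 + (3.52686 − 3.52027)/15 = 3.52730

3.527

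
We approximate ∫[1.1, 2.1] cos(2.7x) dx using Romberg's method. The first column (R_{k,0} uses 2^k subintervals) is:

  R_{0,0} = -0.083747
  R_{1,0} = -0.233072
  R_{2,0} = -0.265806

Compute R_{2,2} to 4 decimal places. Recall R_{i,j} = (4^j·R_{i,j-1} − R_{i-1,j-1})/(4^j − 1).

-0.2763

R_{1,1} = (4·(-0.233072) − (-0.083747)) / 3 = -0.282847
R_{2,1} = (4·(-0.265806) − (-0.233072)) / 3 = -0.276717
R_{2,2} = -0.276717 + (-0.276717 − (-0.282847))/15 = -0.276308
(Column j=1 coincides with Simpson's rule on the same nodes.)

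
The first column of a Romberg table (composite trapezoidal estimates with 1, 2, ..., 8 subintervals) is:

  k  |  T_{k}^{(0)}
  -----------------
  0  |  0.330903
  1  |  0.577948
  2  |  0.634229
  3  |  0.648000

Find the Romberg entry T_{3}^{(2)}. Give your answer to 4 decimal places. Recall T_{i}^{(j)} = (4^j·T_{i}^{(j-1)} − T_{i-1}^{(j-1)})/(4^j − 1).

T_{2}^{(1)} = 0.634229 + (0.634229 − 0.577948)/3 = 0.652989
T_{3}^{(1)} = 0.648000 + (0.648000 − 0.634229)/3 = 0.652590
T_{3}^{(2)} = (16·0.652590 − 0.652989) / 15 = 0.652563

0.6526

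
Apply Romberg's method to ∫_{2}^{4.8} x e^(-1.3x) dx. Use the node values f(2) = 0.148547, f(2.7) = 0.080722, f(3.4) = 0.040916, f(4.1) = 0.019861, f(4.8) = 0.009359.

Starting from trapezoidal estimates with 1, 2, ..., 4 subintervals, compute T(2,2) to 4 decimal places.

T(0,0) (trapezoid, 1 panel, h=2.8000): 0.221068
T(1,0) (trapezoid, 2 panels, h=1.4000): 0.167817
T(2,0) (trapezoid, 4 panels, h=0.7000): 0.154316
T(1,1) = 0.167817 + (0.167817 − 0.221068)/3 = 0.150067
T(2,1) = 0.154316 + (0.154316 − 0.167817)/3 = 0.149816
T(2,2) = 0.149816 + (0.149816 − 0.150067)/15 = 0.149799

0.1498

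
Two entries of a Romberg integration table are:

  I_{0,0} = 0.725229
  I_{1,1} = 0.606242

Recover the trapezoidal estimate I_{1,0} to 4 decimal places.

From I_{1,1} = (4·I_{1,0} − I_{0,0})/3, solve for I_{1,0}:
4·I_{1,0} = 3·0.606242 + 0.725229 = 2.543955
I_{1,0} = 0.635989

0.6360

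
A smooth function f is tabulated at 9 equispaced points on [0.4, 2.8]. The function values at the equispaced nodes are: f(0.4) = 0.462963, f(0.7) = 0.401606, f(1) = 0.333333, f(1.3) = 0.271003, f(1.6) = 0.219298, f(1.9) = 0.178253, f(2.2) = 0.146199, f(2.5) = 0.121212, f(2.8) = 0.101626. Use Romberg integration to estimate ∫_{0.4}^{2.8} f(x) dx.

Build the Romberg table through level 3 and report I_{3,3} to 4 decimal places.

I_{0,0} (trapezoid, 1 panel, h=2.4000): 0.677507
I_{1,0} (trapezoid, 2 panels, h=1.2000): 0.601911
I_{2,0} (trapezoid, 4 panels, h=0.6000): 0.588675
I_{3,0} (trapezoid, 8 panels, h=0.3000): 0.585960
I_{1,1} = 0.601911 + (0.601911 − 0.677507)/3 = 0.576712
I_{2,1} = 0.588675 + (0.588675 − 0.601911)/3 = 0.584263
I_{3,1} = 0.585960 + (0.585960 − 0.588675)/3 = 0.585055
I_{2,2} = 0.584263 + (0.584263 − 0.576712)/15 = 0.584766
I_{3,2} = 0.585055 + (0.585055 − 0.584263)/15 = 0.585108
I_{3,3} = 0.585108 + (0.585108 − 0.584766)/63 = 0.585113

0.5851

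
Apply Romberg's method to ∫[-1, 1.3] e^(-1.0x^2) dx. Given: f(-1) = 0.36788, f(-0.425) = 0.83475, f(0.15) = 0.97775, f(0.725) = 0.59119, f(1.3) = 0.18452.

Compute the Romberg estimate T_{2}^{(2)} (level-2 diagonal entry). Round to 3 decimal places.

T_{0}^{(0)} (trapezoid, 1 panel, h=2.3000): 0.63526
T_{1}^{(0)} (trapezoid, 2 panels, h=1.1500): 1.44204
T_{2}^{(0)} (trapezoid, 4 panels, h=0.5750): 1.54094
T_{1}^{(1)} = 1.44204 + (1.44204 − 0.63526)/3 = 1.71097
T_{2}^{(1)} = 1.54094 + (1.54094 − 1.44204)/3 = 1.57391
T_{2}^{(2)} = 1.57391 + (1.57391 − 1.71097)/15 = 1.56477

1.565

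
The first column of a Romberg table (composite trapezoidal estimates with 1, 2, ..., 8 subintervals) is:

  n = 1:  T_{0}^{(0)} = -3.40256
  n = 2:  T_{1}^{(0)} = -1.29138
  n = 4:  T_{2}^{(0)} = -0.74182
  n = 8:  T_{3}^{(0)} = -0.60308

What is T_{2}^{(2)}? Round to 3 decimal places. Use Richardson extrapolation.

Richardson extrapolation on the trapezoidal column (denominator 4−1=3):
T_{1}^{(1)} = -1.29138 + (-1.29138 − (-3.40256))/3 = -0.58765
T_{2}^{(1)} = (4·(-0.74182) − (-1.29138)) / 3 = -0.55863
T_{2}^{(2)} = (16·(-0.55863) − (-0.58765)) / 15 = -0.55670

-0.557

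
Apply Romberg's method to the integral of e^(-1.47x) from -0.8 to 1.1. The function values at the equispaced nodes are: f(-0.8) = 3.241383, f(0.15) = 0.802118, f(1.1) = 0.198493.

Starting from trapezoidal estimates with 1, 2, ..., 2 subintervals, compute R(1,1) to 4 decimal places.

R(0,0) (trapezoid, 1 panel, h=1.9000): 3.267882
R(1,0) (trapezoid, 2 panels, h=0.9500): 2.395953
R(1,1) = 2.395953 + (2.395953 − 3.267882)/3 = 2.105310

2.1053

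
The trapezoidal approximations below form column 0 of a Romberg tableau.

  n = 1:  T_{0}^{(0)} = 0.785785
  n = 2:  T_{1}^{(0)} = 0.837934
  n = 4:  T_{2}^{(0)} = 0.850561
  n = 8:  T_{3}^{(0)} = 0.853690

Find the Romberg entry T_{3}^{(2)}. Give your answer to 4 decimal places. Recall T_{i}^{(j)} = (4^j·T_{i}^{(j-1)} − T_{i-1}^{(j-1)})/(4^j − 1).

Richardson extrapolation on the trapezoidal column (denominator 4−1=3):
T_{2}^{(1)} = 0.850561 + (0.850561 − 0.837934)/3 = 0.854770
T_{3}^{(1)} = 0.853690 + (0.853690 − 0.850561)/3 = 0.854733
T_{3}^{(2)} = 0.854733 + (0.854733 − 0.854770)/15 = 0.854731

0.8547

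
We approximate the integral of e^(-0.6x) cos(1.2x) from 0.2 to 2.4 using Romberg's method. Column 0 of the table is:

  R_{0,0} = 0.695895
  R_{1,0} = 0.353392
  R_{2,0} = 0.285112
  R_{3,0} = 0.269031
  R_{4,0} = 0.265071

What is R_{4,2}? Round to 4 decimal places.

Richardson extrapolation on the trapezoidal column (denominator 4−1=3):
R_{3,1} = 0.269031 + (0.269031 − 0.285112)/3 = 0.263671
R_{4,1} = 0.265071 + (0.265071 − 0.269031)/3 = 0.263751
R_{4,2} = (16·0.263751 − 0.263671) / 15 = 0.263756

0.2638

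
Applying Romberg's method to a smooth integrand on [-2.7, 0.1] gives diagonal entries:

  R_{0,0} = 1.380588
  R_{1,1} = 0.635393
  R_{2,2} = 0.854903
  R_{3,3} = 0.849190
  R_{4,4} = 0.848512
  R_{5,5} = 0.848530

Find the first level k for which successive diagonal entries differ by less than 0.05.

|R_{1,1} − R_{0,0}| = 0.745195 ≥ 0.05
|R_{2,2} − R_{1,1}| = 0.219510 ≥ 0.05
|R_{3,3} − R_{2,2}| = 0.005713 < 0.05

k = 3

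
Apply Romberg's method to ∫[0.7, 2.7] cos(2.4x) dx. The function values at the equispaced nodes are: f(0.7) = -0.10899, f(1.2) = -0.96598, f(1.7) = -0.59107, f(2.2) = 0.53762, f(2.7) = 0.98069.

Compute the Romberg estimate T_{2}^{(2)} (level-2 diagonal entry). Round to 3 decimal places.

-0.327

T_{0}^{(0)} (trapezoid, 1 panel, h=2.0000): 0.87170
T_{1}^{(0)} (trapezoid, 2 panels, h=1.0000): -0.15522
T_{2}^{(0)} (trapezoid, 4 panels, h=0.5000): -0.29179
T_{1}^{(1)} = -0.15522 + (-0.15522 − 0.87170)/3 = -0.49753
T_{2}^{(1)} = -0.29179 + (-0.29179 − (-0.15522))/3 = -0.33731
T_{2}^{(2)} = -0.33731 + (-0.33731 − (-0.49753))/15 = -0.32663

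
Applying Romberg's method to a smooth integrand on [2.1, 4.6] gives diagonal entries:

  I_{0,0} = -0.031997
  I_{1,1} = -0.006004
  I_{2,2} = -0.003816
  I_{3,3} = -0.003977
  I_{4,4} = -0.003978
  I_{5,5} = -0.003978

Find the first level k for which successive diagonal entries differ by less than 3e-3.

|I_{1,1} − I_{0,0}| = 0.025993 ≥ 3e-3
|I_{2,2} − I_{1,1}| = 0.002188 < 3e-3

k = 2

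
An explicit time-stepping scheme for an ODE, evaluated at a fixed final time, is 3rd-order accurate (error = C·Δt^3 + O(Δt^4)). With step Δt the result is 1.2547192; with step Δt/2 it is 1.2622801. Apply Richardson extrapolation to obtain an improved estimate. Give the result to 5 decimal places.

The leading error scales as Δt^3; refining by a factor of 2 reduces it by 2^3 = 8.
Extrapolated value = (8·A(Δt/2) − A(Δt)) / (8 − 1)
= (8·1.2622801 − 1.2547192) / 7
= 8.8435216 / 7 = 1.2633602

1.26336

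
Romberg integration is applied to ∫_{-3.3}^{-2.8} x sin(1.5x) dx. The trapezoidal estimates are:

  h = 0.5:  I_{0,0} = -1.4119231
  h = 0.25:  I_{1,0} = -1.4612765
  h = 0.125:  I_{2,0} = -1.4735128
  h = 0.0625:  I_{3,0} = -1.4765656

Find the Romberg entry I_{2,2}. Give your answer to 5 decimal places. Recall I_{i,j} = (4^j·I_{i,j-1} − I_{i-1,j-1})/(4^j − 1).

-1.47758

I_{1,1} = (4·(-1.4612765) − (-1.4119231)) / 3 = -1.4777276
I_{2,1} = -1.4735128 + (-1.4735128 − (-1.4612765))/3 = -1.4775916
I_{2,2} = -1.4775916 + (-1.4775916 − (-1.4777276))/15 = -1.4775825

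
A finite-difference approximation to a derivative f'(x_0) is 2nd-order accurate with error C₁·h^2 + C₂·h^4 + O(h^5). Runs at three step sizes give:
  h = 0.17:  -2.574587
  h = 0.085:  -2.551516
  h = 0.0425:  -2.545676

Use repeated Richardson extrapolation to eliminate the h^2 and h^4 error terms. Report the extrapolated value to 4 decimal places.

-2.5437

First eliminate the h^2 term (factor 2^2 = 4):
  B₁ = (4·(-2.551516) − (-2.574587))/3 = -2.543826
  B₂ = (4·(-2.545676) − (-2.551516))/3 = -2.543729
Then eliminate the h^4 term (factor 2^4 = 16):
  (16·(-2.543729) − (-2.543826))/15 = -2.543723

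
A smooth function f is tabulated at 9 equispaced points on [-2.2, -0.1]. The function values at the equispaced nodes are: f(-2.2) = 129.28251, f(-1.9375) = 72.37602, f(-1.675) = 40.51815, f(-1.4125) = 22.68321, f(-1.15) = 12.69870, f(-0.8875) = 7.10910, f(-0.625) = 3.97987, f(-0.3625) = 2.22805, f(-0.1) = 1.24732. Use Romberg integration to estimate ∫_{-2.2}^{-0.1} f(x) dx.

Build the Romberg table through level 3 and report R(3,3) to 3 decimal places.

57.936

R(0,0) (trapezoid, 1 panel, h=2.1000): 137.05632
R(1,0) (trapezoid, 2 panels, h=1.0500): 81.86180
R(2,0) (trapezoid, 4 panels, h=0.5250): 64.29236
R(3,0) (trapezoid, 8 panels, h=0.2625): 59.55023
R(1,1) = 81.86180 + (81.86180 − 137.05632)/3 = 63.46363
R(2,1) = 64.29236 + (64.29236 − 81.86180)/3 = 58.43588
R(3,1) = 59.55023 + (59.55023 − 64.29236)/3 = 57.96952
R(2,2) = 58.43588 + (58.43588 − 63.46363)/15 = 58.10070
R(3,2) = 57.96952 + (57.96952 − 58.43588)/15 = 57.93843
R(3,3) = 57.93843 + (57.93843 − 58.10070)/63 = 57.93585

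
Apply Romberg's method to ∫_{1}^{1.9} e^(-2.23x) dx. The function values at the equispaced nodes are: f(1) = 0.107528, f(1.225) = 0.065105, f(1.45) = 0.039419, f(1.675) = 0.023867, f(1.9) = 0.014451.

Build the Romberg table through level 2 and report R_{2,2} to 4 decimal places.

0.0417

R_{0,0} (trapezoid, 1 panel, h=0.9000): 0.054891
R_{1,0} (trapezoid, 2 panels, h=0.4500): 0.045184
R_{2,0} (trapezoid, 4 panels, h=0.2250): 0.042611
R_{1,1} = 0.045184 + (0.045184 − 0.054891)/3 = 0.041948
R_{2,1} = 0.042611 + (0.042611 − 0.045184)/3 = 0.041753
R_{2,2} = 0.041753 + (0.041753 − 0.041948)/15 = 0.041740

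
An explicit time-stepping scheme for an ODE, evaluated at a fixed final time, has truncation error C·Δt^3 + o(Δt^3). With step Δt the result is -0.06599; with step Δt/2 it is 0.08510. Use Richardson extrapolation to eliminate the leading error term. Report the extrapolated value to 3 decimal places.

0.107

Extrapolated value = (8·A(Δt/2) − A(Δt)) / (8 − 1)
= (8·0.08510 − (-0.06599)) / 7
= 0.74679 / 7 = 0.10668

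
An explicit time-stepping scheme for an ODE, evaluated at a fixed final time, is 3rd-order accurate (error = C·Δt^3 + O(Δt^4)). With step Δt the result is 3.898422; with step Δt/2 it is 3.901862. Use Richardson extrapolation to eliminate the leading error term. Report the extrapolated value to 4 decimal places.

3.9024

Extrapolated value = (8·A(Δt/2) − A(Δt)) / (8 − 1)
= (8·3.901862 − 3.898422) / 7
= 27.316474 / 7 = 3.902353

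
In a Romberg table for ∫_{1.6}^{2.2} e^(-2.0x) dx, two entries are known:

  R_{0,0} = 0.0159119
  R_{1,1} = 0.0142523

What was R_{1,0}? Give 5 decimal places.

From R_{1,1} = (4·R_{1,0} − R_{0,0})/3, solve for R_{1,0}:
4·R_{1,0} = 3·0.0142523 + 0.0159119 = 0.0586688
R_{1,0} = 0.0146672

0.01467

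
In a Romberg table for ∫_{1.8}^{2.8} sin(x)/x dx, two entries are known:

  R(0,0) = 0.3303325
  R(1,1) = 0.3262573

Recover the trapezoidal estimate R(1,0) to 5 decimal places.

From R(1,1) = (4·R(1,0) − R(0,0))/3, solve for R(1,0):
4·R(1,0) = 3·0.3262573 + 0.3303325 = 1.3091044
R(1,0) = 0.3272761

0.32728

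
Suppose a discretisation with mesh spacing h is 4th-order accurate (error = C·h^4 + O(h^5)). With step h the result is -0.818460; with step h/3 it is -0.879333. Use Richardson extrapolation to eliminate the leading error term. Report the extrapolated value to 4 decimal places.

The leading error scales as h^4; refining by a factor of 3 reduces it by 3^4 = 81.
Extrapolated value = (81·A(h/3) − A(h)) / (81 − 1)
= (81·(-0.879333) − (-0.818460)) / 80
= -70.407513 / 80 = -0.880094

-0.8801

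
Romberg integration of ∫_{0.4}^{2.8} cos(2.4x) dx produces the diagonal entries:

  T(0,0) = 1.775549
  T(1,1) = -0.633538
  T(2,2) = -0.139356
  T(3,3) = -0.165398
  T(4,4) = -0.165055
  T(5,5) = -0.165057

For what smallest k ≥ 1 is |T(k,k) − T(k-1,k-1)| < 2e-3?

|T(1,1) − T(0,0)| = 2.409087 ≥ 2e-3
|T(2,2) − T(1,1)| = 0.494182 ≥ 2e-3
|T(3,3) − T(2,2)| = 0.026042 ≥ 2e-3
|T(4,4) − T(3,3)| = 0.000343 < 2e-3

k = 4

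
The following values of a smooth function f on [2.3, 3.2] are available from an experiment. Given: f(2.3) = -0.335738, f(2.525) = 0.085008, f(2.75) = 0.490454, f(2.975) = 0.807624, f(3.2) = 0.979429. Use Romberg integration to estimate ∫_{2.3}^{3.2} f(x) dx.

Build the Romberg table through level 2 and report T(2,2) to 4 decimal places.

0.3896

T(0,0) (trapezoid, 1 panel, h=0.9000): 0.289661
T(1,0) (trapezoid, 2 panels, h=0.4500): 0.365535
T(2,0) (trapezoid, 4 panels, h=0.2250): 0.383610
T(1,1) = 0.365535 + (0.365535 − 0.289661)/3 = 0.390826
T(2,1) = 0.383610 + (0.383610 − 0.365535)/3 = 0.389635
T(2,2) = 0.389635 + (0.389635 − 0.390826)/15 = 0.389556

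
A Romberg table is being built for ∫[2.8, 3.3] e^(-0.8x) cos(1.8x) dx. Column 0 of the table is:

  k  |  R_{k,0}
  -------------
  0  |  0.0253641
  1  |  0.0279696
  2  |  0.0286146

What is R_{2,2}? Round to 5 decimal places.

0.02883

Richardson extrapolation on the trapezoidal column (denominator 4−1=3):
R_{1,1} = (4·0.0279696 − 0.0253641) / 3 = 0.0288381
R_{2,1} = 0.0286146 + (0.0286146 − 0.0279696)/3 = 0.0288296
R_{2,2} = (16·0.0288296 − 0.0288381) / 15 = 0.0288290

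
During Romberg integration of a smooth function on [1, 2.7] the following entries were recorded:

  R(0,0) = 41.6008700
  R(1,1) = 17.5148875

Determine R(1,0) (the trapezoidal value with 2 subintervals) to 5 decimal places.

23.53638

From R(1,1) = (4·R(1,0) − R(0,0))/3, solve for R(1,0):
4·R(1,0) = 3·17.5148875 + 41.6008700 = 94.1455325
R(1,0) = 23.5363831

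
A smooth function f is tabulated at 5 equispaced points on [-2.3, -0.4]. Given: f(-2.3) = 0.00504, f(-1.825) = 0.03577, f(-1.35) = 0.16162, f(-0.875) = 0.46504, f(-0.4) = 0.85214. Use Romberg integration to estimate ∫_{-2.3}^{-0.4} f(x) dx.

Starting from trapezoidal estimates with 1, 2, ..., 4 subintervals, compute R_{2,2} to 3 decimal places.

R_{0,0} (trapezoid, 1 panel, h=1.9000): 0.81432
R_{1,0} (trapezoid, 2 panels, h=0.9500): 0.56070
R_{2,0} (trapezoid, 4 panels, h=0.4750): 0.51823
R_{1,1} = 0.56070 + (0.56070 − 0.81432)/3 = 0.47616
R_{2,1} = 0.51823 + (0.51823 − 0.56070)/3 = 0.50407
R_{2,2} = 0.50407 + (0.50407 − 0.47616)/15 = 0.50593

0.506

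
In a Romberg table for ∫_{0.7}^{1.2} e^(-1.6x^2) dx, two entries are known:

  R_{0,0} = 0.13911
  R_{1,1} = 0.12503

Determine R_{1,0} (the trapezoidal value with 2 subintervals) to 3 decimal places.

From R_{1,1} = (4·R_{1,0} − R_{0,0})/3, solve for R_{1,0}:
4·R_{1,0} = 3·0.12503 + 0.13911 = 0.51420
R_{1,0} = 0.12855

0.129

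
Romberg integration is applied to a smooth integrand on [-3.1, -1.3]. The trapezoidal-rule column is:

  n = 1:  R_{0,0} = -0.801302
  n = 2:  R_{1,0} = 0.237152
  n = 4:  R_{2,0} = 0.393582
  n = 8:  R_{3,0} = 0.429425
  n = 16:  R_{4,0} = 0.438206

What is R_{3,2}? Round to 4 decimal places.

0.4411

Richardson extrapolation on the trapezoidal column (denominator 4−1=3):
R_{2,1} = (4·0.393582 − 0.237152) / 3 = 0.445725
R_{3,1} = (4·0.429425 − 0.393582) / 3 = 0.441373
R_{3,2} = 0.441373 + (0.441373 − 0.445725)/15 = 0.441083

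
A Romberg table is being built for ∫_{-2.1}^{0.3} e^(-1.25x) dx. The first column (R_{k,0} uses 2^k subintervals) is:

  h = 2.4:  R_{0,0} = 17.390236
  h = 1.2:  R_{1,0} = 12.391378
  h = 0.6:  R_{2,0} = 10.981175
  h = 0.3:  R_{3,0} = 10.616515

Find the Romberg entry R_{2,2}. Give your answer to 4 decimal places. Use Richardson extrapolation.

10.4968

R_{1,1} = (4·12.391378 − 17.390236) / 3 = 10.725092
R_{2,1} = 10.981175 + (10.981175 − 12.391378)/3 = 10.511107
R_{2,2} = (16·10.511107 − 10.725092) / 15 = 10.496841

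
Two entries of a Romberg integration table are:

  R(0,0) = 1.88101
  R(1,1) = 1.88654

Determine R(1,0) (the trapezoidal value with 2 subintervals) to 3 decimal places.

1.885

From R(1,1) = (4·R(1,0) − R(0,0))/3, solve for R(1,0):
4·R(1,0) = 3·1.88654 + 1.88101 = 7.54063
R(1,0) = 1.88516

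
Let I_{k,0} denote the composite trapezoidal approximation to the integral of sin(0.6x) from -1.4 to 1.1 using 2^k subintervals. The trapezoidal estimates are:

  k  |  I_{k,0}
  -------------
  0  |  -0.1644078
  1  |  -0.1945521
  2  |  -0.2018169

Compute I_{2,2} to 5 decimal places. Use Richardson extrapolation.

-0.20421

Richardson extrapolation on the trapezoidal column (denominator 4−1=3):
I_{1,1} = -0.1945521 + (-0.1945521 − (-0.1644078))/3 = -0.2046002
I_{2,1} = (4·(-0.2018169) − (-0.1945521)) / 3 = -0.2042385
I_{2,2} = (16·(-0.2042385) − (-0.2046002)) / 15 = -0.2042144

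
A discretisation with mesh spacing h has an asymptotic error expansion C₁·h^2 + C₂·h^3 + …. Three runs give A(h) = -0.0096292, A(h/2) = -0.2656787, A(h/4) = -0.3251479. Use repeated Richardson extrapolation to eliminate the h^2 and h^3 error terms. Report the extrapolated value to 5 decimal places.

First eliminate the h^2 term (factor 2^2 = 4):
  B₁ = (4·(-0.2656787) − (-0.0096292))/3 = -0.3510285
  B₂ = (4·(-0.3251479) − (-0.2656787))/3 = -0.3449710
Then eliminate the h^3 term (factor 2^3 = 8):
  (8·(-0.3449710) − (-0.3510285))/7 = -0.3441056

-0.34411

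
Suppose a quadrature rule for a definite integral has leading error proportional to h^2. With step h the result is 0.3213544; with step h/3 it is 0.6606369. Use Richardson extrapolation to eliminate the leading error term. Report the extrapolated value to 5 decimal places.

The leading error scales as h^2; refining by a factor of 3 reduces it by 3^2 = 9.
Extrapolated value = (9·A(h/3) − A(h)) / (9 − 1)
= (9·0.6606369 − 0.3213544) / 8
= 5.6243777 / 8 = 0.7030472

0.70305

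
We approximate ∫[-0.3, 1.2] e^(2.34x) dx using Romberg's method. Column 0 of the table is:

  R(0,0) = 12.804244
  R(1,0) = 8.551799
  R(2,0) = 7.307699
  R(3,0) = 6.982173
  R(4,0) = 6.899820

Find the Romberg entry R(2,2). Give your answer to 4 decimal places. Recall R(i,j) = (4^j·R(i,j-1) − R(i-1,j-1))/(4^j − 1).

6.8769

Richardson extrapolation on the trapezoidal column (denominator 4−1=3):
R(1,1) = 8.551799 + (8.551799 − 12.804244)/3 = 7.134317
R(2,1) = 7.307699 + (7.307699 − 8.551799)/3 = 6.892999
R(2,2) = 6.892999 + (6.892999 − 7.134317)/15 = 6.876911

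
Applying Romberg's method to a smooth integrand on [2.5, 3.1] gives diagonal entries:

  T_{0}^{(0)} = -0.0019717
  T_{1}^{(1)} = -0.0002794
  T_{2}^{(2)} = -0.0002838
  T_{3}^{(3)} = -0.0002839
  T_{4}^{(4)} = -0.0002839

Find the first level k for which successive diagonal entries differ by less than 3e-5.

|T_{1}^{(1)} − T_{0}^{(0)}| = 0.0016923 ≥ 3e-5
|T_{2}^{(2)} − T_{1}^{(1)}| = 0.0000044 < 3e-5

k = 2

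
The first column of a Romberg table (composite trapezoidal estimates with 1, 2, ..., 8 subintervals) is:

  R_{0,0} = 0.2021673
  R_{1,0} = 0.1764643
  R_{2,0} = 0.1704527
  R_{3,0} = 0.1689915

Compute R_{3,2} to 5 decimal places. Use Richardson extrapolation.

Richardson extrapolation on the trapezoidal column (denominator 4−1=3):
R_{2,1} = (4·0.1704527 − 0.1764643) / 3 = 0.1684488
R_{3,1} = 0.1689915 + (0.1689915 − 0.1704527)/3 = 0.1685044
R_{3,2} = 0.1685044 + (0.1685044 − 0.1684488)/15 = 0.1685081

0.16851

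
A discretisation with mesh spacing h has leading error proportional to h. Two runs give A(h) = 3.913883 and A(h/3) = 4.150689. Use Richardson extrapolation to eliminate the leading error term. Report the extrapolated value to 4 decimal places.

4.2691

Extrapolated value = (3·A(h/3) − A(h)) / (3 − 1)
= (3·4.150689 − 3.913883) / 2
= 8.538184 / 2 = 4.269092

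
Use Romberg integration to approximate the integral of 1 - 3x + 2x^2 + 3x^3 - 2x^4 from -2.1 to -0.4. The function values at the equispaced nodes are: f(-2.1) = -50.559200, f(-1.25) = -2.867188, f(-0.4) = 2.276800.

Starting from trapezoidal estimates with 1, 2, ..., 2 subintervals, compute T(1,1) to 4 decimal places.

-16.9295

T(0,0) (trapezoid, 1 panel, h=1.7000): -41.040040
T(1,0) (trapezoid, 2 panels, h=0.8500): -22.957130
T(1,1) = -22.957130 + (-22.957130 − (-41.040040))/3 = -16.929493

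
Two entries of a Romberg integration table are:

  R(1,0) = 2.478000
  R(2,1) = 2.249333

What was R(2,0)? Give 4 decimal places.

2.3065

From R(2,1) = (4·R(2,0) − R(1,0))/3, solve for R(2,0):
4·R(2,0) = 3·2.249333 + 2.478000 = 9.225999
R(2,0) = 2.306500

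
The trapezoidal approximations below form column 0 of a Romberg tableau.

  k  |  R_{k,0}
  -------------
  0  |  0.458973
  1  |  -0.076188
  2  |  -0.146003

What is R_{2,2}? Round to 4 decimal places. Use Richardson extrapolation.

-0.1636

Richardson extrapolation on the trapezoidal column (denominator 4−1=3):
R_{1,1} = -0.076188 + (-0.076188 − 0.458973)/3 = -0.254575
R_{2,1} = (4·(-0.146003) − (-0.076188)) / 3 = -0.169275
R_{2,2} = -0.169275 + (-0.169275 − (-0.254575))/15 = -0.163588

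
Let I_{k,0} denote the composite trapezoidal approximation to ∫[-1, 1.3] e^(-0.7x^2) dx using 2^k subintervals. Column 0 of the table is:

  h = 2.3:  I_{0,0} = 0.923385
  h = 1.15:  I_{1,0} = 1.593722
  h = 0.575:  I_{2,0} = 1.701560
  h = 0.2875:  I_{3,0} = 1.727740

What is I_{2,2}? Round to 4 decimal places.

1.7322

Richardson extrapolation on the trapezoidal column (denominator 4−1=3):
I_{1,1} = 1.593722 + (1.593722 − 0.923385)/3 = 1.817168
I_{2,1} = (4·1.701560 − 1.593722) / 3 = 1.737506
I_{2,2} = (16·1.737506 − 1.817168) / 15 = 1.732195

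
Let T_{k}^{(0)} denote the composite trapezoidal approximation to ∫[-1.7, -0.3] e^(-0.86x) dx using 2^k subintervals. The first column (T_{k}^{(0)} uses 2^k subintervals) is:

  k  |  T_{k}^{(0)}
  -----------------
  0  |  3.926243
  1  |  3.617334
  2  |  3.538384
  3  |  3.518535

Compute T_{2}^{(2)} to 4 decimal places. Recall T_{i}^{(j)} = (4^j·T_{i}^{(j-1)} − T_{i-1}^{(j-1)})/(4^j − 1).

T_{1}^{(1)} = (4·3.617334 − 3.926243) / 3 = 3.514364
T_{2}^{(1)} = (4·3.538384 − 3.617334) / 3 = 3.512067
T_{2}^{(2)} = 3.512067 + (3.512067 − 3.514364)/15 = 3.511914

3.5119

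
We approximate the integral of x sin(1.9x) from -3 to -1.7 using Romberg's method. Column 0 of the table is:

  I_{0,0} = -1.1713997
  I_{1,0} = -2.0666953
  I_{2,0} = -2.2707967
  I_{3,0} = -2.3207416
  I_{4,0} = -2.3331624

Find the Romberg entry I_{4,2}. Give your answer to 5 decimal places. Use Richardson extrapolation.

Richardson extrapolation on the trapezoidal column (denominator 4−1=3):
I_{3,1} = -2.3207416 + (-2.3207416 − (-2.2707967))/3 = -2.3373899
I_{4,1} = -2.3331624 + (-2.3331624 − (-2.3207416))/3 = -2.3373027
I_{4,2} = (16·(-2.3373027) − (-2.3373899)) / 15 = -2.3372969

-2.33730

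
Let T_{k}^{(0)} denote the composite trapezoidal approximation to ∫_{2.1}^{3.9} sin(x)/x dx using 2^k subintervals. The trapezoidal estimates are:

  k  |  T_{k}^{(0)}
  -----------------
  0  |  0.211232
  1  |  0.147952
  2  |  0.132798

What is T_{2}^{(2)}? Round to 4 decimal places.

0.1278

Richardson extrapolation on the trapezoidal column (denominator 4−1=3):
T_{1}^{(1)} = (4·0.147952 − 0.211232) / 3 = 0.126859
T_{2}^{(1)} = 0.132798 + (0.132798 − 0.147952)/3 = 0.127747
T_{2}^{(2)} = 0.127747 + (0.127747 − 0.126859)/15 = 0.127806
(Column j=1 coincides with Simpson's rule on the same nodes.)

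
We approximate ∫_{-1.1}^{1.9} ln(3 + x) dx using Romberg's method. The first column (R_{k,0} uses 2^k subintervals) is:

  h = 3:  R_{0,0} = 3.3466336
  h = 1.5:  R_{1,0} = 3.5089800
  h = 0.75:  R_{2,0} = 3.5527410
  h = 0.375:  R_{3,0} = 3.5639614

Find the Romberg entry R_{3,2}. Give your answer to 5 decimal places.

3.56773

Richardson extrapolation on the trapezoidal column (denominator 4−1=3):
R_{2,1} = (4·3.5527410 − 3.5089800) / 3 = 3.5673280
R_{3,1} = (4·3.5639614 − 3.5527410) / 3 = 3.5677015
R_{3,2} = (16·3.5677015 − 3.5673280) / 15 = 3.5677264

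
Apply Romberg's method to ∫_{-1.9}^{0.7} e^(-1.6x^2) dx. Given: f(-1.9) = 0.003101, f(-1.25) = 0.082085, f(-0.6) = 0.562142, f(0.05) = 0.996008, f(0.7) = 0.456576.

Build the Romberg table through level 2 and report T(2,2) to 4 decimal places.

1.2845

T(0,0) (trapezoid, 1 panel, h=2.6000): 0.597580
T(1,0) (trapezoid, 2 panels, h=1.3000): 1.029575
T(2,0) (trapezoid, 4 panels, h=0.6500): 1.215548
T(1,1) = 1.029575 + (1.029575 − 0.597580)/3 = 1.173573
T(2,1) = 1.215548 + (1.215548 − 1.029575)/3 = 1.277539
T(2,2) = 1.277539 + (1.277539 − 1.173573)/15 = 1.284470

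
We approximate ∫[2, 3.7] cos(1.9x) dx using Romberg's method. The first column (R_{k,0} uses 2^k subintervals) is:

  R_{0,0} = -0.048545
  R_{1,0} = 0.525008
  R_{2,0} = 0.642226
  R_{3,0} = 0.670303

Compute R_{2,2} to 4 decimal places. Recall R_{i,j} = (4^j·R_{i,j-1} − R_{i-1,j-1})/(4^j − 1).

0.6790

Richardson extrapolation on the trapezoidal column (denominator 4−1=3):
R_{1,1} = (4·0.525008 − (-0.048545)) / 3 = 0.716192
R_{2,1} = 0.642226 + (0.642226 − 0.525008)/3 = 0.681299
R_{2,2} = (16·0.681299 − 0.716192) / 15 = 0.678973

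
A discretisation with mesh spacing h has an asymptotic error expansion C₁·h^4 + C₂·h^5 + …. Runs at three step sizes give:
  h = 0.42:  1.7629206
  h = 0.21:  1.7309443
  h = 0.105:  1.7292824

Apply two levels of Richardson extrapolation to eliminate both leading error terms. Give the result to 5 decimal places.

1.72918

First eliminate the h^4 term (factor 2^4 = 16):
  B₁ = (16·1.7309443 − 1.7629206)/15 = 1.7288125
  B₂ = (16·1.7292824 − 1.7309443)/15 = 1.7291716
Then eliminate the h^5 term (factor 2^5 = 32):
  (32·1.7291716 − 1.7288125)/31 = 1.7291832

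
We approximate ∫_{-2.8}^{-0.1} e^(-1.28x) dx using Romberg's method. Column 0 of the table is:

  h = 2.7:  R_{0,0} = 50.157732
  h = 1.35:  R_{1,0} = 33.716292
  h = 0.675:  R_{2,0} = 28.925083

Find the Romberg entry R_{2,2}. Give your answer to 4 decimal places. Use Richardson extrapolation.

Richardson extrapolation on the trapezoidal column (denominator 4−1=3):
R_{1,1} = (4·33.716292 − 50.157732) / 3 = 28.235812
R_{2,1} = (4·28.925083 − 33.716292) / 3 = 27.328013
R_{2,2} = (16·27.328013 − 28.235812) / 15 = 27.267493
(Column j=1 coincides with Simpson's rule on the same nodes.)

27.2675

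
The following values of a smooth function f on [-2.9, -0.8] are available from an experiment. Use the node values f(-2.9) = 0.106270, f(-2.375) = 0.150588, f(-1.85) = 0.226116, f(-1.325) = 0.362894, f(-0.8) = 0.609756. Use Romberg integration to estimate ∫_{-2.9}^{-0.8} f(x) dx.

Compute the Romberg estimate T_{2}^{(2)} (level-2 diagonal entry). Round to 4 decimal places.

0.5637

T_{0}^{(0)} (trapezoid, 1 panel, h=2.1000): 0.751827
T_{1}^{(0)} (trapezoid, 2 panels, h=1.0500): 0.613335
T_{2}^{(0)} (trapezoid, 4 panels, h=0.5250): 0.576246
T_{1}^{(1)} = 0.613335 + (0.613335 − 0.751827)/3 = 0.567171
T_{2}^{(1)} = 0.576246 + (0.576246 − 0.613335)/3 = 0.563883
T_{2}^{(2)} = 0.563883 + (0.563883 − 0.567171)/15 = 0.563664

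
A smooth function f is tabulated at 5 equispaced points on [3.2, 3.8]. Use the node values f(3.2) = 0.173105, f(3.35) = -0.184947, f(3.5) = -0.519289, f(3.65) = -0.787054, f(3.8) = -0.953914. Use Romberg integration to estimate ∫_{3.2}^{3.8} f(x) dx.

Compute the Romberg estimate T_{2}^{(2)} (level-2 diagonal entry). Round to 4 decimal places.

T_{0}^{(0)} (trapezoid, 1 panel, h=0.6000): -0.234243
T_{1}^{(0)} (trapezoid, 2 panels, h=0.3000): -0.272908
T_{2}^{(0)} (trapezoid, 4 panels, h=0.1500): -0.282254
T_{1}^{(1)} = -0.272908 + (-0.272908 − (-0.234243))/3 = -0.285796
T_{2}^{(1)} = -0.282254 + (-0.282254 − (-0.272908))/3 = -0.285369
T_{2}^{(2)} = -0.285369 + (-0.285369 − (-0.285796))/15 = -0.285341

-0.2853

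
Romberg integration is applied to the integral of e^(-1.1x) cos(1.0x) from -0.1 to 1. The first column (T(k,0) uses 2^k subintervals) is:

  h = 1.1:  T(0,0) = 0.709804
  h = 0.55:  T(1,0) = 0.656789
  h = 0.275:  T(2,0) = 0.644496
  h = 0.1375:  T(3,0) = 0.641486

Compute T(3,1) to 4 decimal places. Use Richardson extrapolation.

0.6405

Richardson extrapolation on the trapezoidal column (denominator 4−1=3):
T(3,1) = (4·0.641486 − 0.644496) / 3 = 0.640483
(Column j=1 coincides with Simpson's rule on the same nodes.)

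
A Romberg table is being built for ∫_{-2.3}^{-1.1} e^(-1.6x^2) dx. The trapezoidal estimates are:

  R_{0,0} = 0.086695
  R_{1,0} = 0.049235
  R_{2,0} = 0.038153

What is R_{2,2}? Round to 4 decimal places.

0.0343

Richardson extrapolation on the trapezoidal column (denominator 4−1=3):
R_{1,1} = (4·0.049235 − 0.086695) / 3 = 0.036748
R_{2,1} = (4·0.038153 − 0.049235) / 3 = 0.034459
R_{2,2} = 0.034459 + (0.034459 − 0.036748)/15 = 0.034306
(Column j=1 coincides with Simpson's rule on the same nodes.)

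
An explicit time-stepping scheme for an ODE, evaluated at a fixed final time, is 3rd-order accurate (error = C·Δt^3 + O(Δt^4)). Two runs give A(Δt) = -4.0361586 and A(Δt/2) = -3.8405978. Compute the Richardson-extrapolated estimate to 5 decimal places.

The leading error scales as Δt^3; refining by a factor of 2 reduces it by 2^3 = 8.
Extrapolated value = (8·A(Δt/2) − A(Δt)) / (8 − 1)
= (8·(-3.8405978) − (-4.0361586)) / 7
= -26.6886238 / 7 = -3.8126605

-3.81266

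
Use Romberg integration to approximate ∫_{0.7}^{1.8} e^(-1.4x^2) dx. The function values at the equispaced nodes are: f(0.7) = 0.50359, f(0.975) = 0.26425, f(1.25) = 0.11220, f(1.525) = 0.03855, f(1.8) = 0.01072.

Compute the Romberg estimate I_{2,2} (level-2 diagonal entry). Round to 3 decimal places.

I_{0,0} (trapezoid, 1 panel, h=1.1000): 0.28287
I_{1,0} (trapezoid, 2 panels, h=0.5500): 0.20315
I_{2,0} (trapezoid, 4 panels, h=0.2750): 0.18484
I_{1,1} = 0.20315 + (0.20315 − 0.28287)/3 = 0.17658
I_{2,1} = 0.18484 + (0.18484 − 0.20315)/3 = 0.17874
I_{2,2} = 0.17874 + (0.17874 − 0.17658)/15 = 0.17888

0.179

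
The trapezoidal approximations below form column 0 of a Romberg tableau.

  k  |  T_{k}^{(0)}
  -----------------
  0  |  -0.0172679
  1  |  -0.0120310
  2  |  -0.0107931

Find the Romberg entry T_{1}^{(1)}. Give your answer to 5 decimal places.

-0.01029

Richardson extrapolation on the trapezoidal column (denominator 4−1=3):
T_{1}^{(1)} = (4·(-0.0120310) − (-0.0172679)) / 3 = -0.0102854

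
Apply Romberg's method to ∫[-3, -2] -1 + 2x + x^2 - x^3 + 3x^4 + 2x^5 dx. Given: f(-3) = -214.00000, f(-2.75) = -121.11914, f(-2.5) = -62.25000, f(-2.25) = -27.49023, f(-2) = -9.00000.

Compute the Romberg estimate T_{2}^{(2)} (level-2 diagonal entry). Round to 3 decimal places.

T_{0}^{(0)} (trapezoid, 1 panel, h=1.0000): -111.50000
T_{1}^{(0)} (trapezoid, 2 panels, h=0.5000): -86.87500
T_{2}^{(0)} (trapezoid, 4 panels, h=0.2500): -80.58984
T_{1}^{(1)} = -86.87500 + (-86.87500 − (-111.50000))/3 = -78.66667
T_{2}^{(1)} = -80.58984 + (-80.58984 − (-86.87500))/3 = -78.49479
T_{2}^{(2)} = -78.49479 + (-78.49479 − (-78.66667))/15 = -78.48333

-78.483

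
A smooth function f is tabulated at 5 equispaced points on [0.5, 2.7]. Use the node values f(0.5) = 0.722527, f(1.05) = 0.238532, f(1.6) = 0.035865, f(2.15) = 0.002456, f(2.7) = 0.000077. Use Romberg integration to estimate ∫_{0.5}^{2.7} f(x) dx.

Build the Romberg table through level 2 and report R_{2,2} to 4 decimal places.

R_{0,0} (trapezoid, 1 panel, h=2.2000): 0.794864
R_{1,0} (trapezoid, 2 panels, h=1.1000): 0.436884
R_{2,0} (trapezoid, 4 panels, h=0.5500): 0.350985
R_{1,1} = 0.436884 + (0.436884 − 0.794864)/3 = 0.317557
R_{2,1} = 0.350985 + (0.350985 − 0.436884)/3 = 0.322352
R_{2,2} = 0.322352 + (0.322352 − 0.317557)/15 = 0.322672

0.3227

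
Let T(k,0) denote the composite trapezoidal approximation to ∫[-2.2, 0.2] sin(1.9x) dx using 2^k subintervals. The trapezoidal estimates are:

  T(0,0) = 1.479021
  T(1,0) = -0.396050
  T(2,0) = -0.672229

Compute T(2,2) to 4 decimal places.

T(1,1) = (4·(-0.396050) − 1.479021) / 3 = -1.021074
T(2,1) = -0.672229 + (-0.672229 − (-0.396050))/3 = -0.764289
T(2,2) = (16·(-0.764289) − (-1.021074)) / 15 = -0.747170
(Column j=1 coincides with Simpson's rule on the same nodes.)

-0.7472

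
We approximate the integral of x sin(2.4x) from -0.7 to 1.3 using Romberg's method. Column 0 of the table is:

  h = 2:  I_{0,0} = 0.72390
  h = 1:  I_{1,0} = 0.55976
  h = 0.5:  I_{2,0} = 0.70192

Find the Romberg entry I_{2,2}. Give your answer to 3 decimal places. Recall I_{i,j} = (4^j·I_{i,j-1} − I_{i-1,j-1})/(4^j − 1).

0.766

Richardson extrapolation on the trapezoidal column (denominator 4−1=3):
I_{1,1} = (4·0.55976 − 0.72390) / 3 = 0.50505
I_{2,1} = 0.70192 + (0.70192 − 0.55976)/3 = 0.74931
I_{2,2} = (16·0.74931 − 0.50505) / 15 = 0.76559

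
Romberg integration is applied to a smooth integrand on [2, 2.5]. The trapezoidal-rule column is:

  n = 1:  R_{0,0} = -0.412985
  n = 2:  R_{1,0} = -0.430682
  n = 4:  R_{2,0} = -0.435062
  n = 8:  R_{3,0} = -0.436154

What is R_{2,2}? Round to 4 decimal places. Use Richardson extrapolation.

R_{1,1} = (4·(-0.430682) − (-0.412985)) / 3 = -0.436581
R_{2,1} = (4·(-0.435062) − (-0.430682)) / 3 = -0.436522
R_{2,2} = -0.436522 + (-0.436522 − (-0.436581))/15 = -0.436518

-0.4365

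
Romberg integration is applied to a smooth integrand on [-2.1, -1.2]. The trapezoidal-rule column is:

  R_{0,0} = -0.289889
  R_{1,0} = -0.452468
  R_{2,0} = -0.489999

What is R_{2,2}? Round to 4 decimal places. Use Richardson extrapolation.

-0.5022

R_{1,1} = (4·(-0.452468) − (-0.289889)) / 3 = -0.506661
R_{2,1} = (4·(-0.489999) − (-0.452468)) / 3 = -0.502509
R_{2,2} = (16·(-0.502509) − (-0.506661)) / 15 = -0.502232
(Column j=1 coincides with Simpson's rule on the same nodes.)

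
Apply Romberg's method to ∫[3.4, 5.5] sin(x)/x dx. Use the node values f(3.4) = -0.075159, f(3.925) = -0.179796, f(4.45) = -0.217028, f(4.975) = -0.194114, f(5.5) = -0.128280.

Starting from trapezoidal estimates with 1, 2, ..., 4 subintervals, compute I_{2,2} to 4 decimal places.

I_{0,0} (trapezoid, 1 panel, h=2.1000): -0.213611
I_{1,0} (trapezoid, 2 panels, h=1.0500): -0.334685
I_{2,0} (trapezoid, 4 panels, h=0.5250): -0.363645
I_{1,1} = -0.334685 + (-0.334685 − (-0.213611))/3 = -0.375043
I_{2,1} = -0.363645 + (-0.363645 − (-0.334685))/3 = -0.373298
I_{2,2} = -0.373298 + (-0.373298 − (-0.375043))/15 = -0.373182

-0.3732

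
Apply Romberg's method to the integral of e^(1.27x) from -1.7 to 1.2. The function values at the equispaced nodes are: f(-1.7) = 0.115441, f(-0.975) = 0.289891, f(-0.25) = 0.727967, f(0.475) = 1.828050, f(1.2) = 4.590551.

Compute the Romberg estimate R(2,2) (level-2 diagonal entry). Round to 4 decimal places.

3.5268

R(0,0) (trapezoid, 1 panel, h=2.9000): 6.823688
R(1,0) (trapezoid, 2 panels, h=1.4500): 4.467396
R(2,0) (trapezoid, 4 panels, h=0.7250): 3.769205
R(1,1) = 4.467396 + (4.467396 − 6.823688)/3 = 3.681965
R(2,1) = 3.769205 + (3.769205 − 4.467396)/3 = 3.536475
R(2,2) = 3.536475 + (3.536475 − 3.681965)/15 = 3.526776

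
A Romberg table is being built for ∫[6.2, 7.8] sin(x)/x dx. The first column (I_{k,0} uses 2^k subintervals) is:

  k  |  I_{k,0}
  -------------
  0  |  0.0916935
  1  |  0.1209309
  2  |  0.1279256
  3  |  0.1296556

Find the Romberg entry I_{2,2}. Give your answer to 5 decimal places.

I_{1,1} = (4·0.1209309 − 0.0916935) / 3 = 0.1306767
I_{2,1} = (4·0.1279256 − 0.1209309) / 3 = 0.1302572
I_{2,2} = (16·0.1302572 − 0.1306767) / 15 = 0.1302292
(Column j=1 coincides with Simpson's rule on the same nodes.)

0.13023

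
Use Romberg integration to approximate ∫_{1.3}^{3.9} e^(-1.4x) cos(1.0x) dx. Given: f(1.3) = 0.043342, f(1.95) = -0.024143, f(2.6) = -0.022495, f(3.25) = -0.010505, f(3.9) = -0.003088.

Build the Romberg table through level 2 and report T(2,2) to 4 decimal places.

-0.0317

T(0,0) (trapezoid, 1 panel, h=2.6000): 0.052330
T(1,0) (trapezoid, 2 panels, h=1.3000): -0.003078
T(2,0) (trapezoid, 4 panels, h=0.6500): -0.024060
T(1,1) = -0.003078 + (-0.003078 − 0.052330)/3 = -0.021547
T(2,1) = -0.024060 + (-0.024060 − (-0.003078))/3 = -0.031054
T(2,2) = -0.031054 + (-0.031054 − (-0.021547))/15 = -0.031688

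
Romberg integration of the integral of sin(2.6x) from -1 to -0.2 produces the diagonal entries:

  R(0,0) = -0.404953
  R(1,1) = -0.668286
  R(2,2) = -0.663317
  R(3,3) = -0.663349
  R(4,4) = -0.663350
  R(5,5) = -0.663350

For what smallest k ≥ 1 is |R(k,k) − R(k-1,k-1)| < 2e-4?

|R(1,1) − R(0,0)| = 0.263333 ≥ 2e-4
|R(2,2) − R(1,1)| = 0.004969 ≥ 2e-4
|R(3,3) − R(2,2)| = 0.000032 < 2e-4

k = 3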